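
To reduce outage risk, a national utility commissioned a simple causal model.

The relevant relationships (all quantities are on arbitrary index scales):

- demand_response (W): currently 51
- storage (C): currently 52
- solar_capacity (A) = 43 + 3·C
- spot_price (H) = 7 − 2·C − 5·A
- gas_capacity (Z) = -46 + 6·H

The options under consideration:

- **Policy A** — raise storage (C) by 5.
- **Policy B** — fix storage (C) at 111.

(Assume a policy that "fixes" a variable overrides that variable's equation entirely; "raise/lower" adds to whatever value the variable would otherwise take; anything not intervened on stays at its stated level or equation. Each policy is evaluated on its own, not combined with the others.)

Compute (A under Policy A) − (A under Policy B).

Policy A (C + 5):
  C = 52 + 5 = 57
  A = 43 + 3·57 = 214
Policy B (C := 111):
  C = 111
  A = 43 + 3·111 = 376
A: 214 − 376 = -162

-162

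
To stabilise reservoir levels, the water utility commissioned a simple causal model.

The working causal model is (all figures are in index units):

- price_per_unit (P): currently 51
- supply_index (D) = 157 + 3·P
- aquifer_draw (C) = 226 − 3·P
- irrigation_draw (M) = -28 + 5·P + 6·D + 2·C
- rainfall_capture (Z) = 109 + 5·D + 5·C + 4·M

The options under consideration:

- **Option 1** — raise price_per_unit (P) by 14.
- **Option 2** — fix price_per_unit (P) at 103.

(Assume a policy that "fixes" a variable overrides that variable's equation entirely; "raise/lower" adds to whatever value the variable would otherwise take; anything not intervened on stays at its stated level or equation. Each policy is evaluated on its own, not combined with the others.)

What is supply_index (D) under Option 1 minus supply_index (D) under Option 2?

-114

Option 1 (P + 14):
  P = 51 + 14 = 65
  D = 157 + 3·65 = 352
Option 2 (P := 103):
  P = 103
  D = 157 + 3·103 = 466
D: 352 − 466 = -114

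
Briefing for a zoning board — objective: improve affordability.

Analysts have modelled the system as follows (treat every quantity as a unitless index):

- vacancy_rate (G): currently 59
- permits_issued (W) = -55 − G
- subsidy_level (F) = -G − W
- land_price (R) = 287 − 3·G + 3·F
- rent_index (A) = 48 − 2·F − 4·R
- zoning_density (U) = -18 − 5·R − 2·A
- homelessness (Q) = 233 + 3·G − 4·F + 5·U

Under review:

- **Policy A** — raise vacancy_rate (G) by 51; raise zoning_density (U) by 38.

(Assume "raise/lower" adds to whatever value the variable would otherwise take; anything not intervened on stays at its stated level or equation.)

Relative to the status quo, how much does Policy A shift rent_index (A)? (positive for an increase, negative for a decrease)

612

Baseline:
  G = 59
  W = -55 − 59 = -114
  F = 0 − 59 − (-114) = 55
  R = 287 − 3·59 + 3·55 = 275
  A = 48 − 2·55 − 4·275 = -1162
Policy A (G + 51, U + 38):
  G = 59 + 51 = 110
  W = -55 − 110 = -165
  F = 0 − 110 − (-165) = 55
  R = 287 − 3·110 + 3·55 = 122
  A = 48 − 2·55 − 4·122 = -550
Change in A: -550 − (-1162) = 612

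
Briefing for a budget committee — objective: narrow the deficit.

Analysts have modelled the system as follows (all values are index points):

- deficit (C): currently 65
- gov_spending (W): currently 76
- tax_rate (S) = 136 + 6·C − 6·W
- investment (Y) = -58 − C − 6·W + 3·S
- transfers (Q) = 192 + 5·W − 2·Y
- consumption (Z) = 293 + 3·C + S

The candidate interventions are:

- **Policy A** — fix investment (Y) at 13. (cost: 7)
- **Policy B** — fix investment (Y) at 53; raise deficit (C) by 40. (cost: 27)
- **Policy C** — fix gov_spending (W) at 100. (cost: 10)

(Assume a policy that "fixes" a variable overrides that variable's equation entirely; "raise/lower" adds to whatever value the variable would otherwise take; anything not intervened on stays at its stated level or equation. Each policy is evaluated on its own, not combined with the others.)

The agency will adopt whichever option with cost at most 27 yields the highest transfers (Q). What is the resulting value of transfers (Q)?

Policy A (Y := 13):
  C = 65
  W = 76
  S = 136 + 6·65 − 6·76 = 70
  Y = 13
  Q = 192 + 5·76 − 2·13 = 546
Policy B (Y := 53, C + 40):
  C = 65 + 40 = 105
  W = 76
  S = 136 + 6·105 − 6·76 = 310
  Y = 53
  Q = 192 + 5·76 − 2·53 = 466
Policy C (W := 100):
  C = 65
  W = 100
  S = 136 + 6·65 − 6·100 = -74
  Y = -58 − 65 − 6·100 + 3·(-74) = -945
  Q = 192 + 5·100 − 2·(-945) = 2582
Comparing — Policy A: Q=546, Policy B: Q=466, Policy C: Q=2582. Highest is 2582 (Policy C).

2582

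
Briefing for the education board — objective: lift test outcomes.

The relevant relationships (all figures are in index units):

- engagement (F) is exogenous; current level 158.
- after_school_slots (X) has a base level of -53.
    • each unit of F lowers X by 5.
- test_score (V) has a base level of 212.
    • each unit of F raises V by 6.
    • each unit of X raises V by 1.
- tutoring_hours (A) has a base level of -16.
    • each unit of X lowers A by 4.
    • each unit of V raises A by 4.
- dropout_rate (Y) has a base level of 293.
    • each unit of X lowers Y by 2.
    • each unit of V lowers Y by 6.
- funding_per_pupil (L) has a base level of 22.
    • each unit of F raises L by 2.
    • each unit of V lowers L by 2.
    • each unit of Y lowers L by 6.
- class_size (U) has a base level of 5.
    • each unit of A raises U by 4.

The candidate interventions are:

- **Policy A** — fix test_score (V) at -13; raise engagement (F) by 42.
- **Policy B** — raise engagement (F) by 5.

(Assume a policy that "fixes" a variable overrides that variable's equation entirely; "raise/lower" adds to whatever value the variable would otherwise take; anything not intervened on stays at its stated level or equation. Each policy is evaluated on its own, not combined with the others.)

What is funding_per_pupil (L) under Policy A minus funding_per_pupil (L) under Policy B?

Policy A (V := -13, F + 42):
  F = 158 + 42 = 200
  X = -53 − 5·200 = -1053
  V = -13
  Y = 293 − 2·(-1053) − 6·(-13) = 2477
  L = 22 + 2·200 − 2·(-13) − 6·2477 = -14414
Policy B (F + 5):
  F = 158 + 5 = 163
  X = -53 − 5·163 = -868
  V = 212 + 6·163 + (-868) = 322
  Y = 293 − 2·(-868) − 6·322 = 97
  L = 22 + 2·163 − 2·322 − 6·97 = -878
L: -14414 − (-878) = -13536

-13536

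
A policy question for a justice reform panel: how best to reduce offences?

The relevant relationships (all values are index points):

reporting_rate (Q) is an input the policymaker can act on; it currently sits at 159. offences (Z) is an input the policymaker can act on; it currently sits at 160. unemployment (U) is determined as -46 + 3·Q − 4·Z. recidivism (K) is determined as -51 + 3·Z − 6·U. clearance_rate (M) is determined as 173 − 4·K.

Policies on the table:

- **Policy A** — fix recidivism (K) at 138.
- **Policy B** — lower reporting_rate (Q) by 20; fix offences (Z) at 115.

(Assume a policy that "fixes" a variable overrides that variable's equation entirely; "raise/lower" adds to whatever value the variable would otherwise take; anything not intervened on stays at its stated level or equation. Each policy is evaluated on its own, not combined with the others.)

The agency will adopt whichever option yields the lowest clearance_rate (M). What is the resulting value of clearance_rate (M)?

Policy A (K := 138):
  Q = 159
  Z = 160
  U = -46 + 3·159 − 4·160 = -209
  K = 138
  M = 173 − 4·138 = -379
Policy B (Q − 20, Z := 115):
  Q = 159 − 20 = 139
  Z = 115
  U = -46 + 3·139 − 4·115 = -89
  K = -51 + 3·115 − 6·(-89) = 828
  M = 173 − 4·828 = -3139
Comparing — Policy A: M=-379, Policy B: M=-3139. Lowest is -3139 (Policy B).

-3139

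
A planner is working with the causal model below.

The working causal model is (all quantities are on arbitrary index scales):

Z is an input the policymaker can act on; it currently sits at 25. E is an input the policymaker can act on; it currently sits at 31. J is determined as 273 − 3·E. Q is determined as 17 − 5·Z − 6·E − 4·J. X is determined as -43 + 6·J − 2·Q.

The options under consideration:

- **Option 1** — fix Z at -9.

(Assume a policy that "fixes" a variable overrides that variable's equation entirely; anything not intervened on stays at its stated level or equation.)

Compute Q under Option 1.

-844

Option 1 (Z := -9):
  Z = -9
  E = 31
  J = 273 − 3·31 = 180
  Q = 17 − 5·(-9) − 6·31 − 4·180 = -844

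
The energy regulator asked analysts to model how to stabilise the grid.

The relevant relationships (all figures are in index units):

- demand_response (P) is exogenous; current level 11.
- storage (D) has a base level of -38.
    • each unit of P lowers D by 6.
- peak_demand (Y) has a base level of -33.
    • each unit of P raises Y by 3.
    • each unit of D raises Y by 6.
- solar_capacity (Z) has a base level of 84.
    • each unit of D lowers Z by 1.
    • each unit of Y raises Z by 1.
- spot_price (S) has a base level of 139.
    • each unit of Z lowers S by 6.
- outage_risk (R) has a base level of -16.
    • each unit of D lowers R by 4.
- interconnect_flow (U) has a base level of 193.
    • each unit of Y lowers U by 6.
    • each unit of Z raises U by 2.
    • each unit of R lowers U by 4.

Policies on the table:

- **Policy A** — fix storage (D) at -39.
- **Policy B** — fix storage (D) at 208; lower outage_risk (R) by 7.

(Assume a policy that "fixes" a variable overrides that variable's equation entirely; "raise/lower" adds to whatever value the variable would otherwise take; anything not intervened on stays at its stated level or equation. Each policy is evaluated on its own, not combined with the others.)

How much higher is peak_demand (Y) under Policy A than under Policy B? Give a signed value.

Policy A (D := -39):
  P = 11
  D = -39
  Y = -33 + 3·11 + 6·(-39) = -234
Policy B (D := 208, R − 7):
  P = 11
  D = 208
  Y = -33 + 3·11 + 6·208 = 1248
Y: -234 − 1248 = -1482

-1482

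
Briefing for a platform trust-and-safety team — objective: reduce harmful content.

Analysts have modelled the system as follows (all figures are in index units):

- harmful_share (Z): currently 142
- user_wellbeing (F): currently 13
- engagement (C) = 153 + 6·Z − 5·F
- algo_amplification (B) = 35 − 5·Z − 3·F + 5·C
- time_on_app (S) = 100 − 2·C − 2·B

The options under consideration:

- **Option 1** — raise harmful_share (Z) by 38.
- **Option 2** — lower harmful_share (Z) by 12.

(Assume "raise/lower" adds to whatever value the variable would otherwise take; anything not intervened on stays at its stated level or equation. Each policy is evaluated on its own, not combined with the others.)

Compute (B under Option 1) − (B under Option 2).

Option 1 (Z + 38):
  Z = 142 + 38 = 180
  F = 13
  C = 153 + 6·180 − 5·13 = 1168
  B = 35 − 5·180 − 3·13 + 5·1168 = 4936
Option 2 (Z − 12):
  Z = 142 − 12 = 130
  F = 13
  C = 153 + 6·130 − 5·13 = 868
  B = 35 − 5·130 − 3·13 + 5·868 = 3686
B: 4936 − 3686 = 1250

1250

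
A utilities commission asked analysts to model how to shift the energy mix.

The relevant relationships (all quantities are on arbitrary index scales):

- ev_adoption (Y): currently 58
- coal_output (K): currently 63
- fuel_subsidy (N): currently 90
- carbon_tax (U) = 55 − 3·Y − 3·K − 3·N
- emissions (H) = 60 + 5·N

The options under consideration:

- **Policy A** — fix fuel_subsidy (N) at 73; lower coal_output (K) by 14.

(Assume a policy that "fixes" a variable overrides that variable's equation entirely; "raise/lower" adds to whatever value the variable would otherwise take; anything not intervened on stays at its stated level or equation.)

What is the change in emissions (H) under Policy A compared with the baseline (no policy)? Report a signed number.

-85

Baseline:
  N = 90
  H = 60 + 5·90 = 510
Policy A (N := 73, K − 14):
  N = 73
  H = 60 + 5·73 = 425
Change in H: 425 − 510 = -85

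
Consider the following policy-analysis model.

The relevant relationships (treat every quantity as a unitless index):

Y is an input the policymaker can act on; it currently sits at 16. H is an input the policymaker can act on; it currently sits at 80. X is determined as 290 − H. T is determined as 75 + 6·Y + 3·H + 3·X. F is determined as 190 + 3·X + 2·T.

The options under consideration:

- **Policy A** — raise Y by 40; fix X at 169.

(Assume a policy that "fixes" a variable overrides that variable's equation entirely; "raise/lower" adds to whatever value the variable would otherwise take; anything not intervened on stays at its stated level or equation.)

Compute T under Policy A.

Policy A (Y + 40, X := 169):
  Y = 16 + 40 = 56
  H = 80
  X = 169
  T = 75 + 6·56 + 3·80 + 3·169 = 1158

1158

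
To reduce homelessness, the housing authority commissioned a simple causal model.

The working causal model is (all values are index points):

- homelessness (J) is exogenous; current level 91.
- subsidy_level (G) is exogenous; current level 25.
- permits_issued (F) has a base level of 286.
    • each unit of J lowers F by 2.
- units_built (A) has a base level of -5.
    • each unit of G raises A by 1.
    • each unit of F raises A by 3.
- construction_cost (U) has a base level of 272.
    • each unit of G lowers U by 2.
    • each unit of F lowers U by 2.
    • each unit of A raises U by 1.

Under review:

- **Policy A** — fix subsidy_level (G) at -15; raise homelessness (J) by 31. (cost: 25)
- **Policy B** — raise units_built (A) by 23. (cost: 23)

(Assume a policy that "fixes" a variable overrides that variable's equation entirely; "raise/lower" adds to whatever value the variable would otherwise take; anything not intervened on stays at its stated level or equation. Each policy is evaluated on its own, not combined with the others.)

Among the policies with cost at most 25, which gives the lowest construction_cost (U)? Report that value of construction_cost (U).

Policy A (G := -15, J + 31):
  J = 91 + 31 = 122
  G = -15
  F = 286 − 2·122 = 42
  A = -5 + (-15) + 3·42 = 106
  U = 272 − 2·(-15) − 2·42 + 106 = 324
Policy B (A + 23):
  J = 91
  G = 25
  F = 286 − 2·91 = 104
  A = -5 + 25 + 3·104 (+23 from intervention) = 355
  U = 272 − 2·25 − 2·104 + 355 = 369
Comparing — Policy A: U=324, Policy B: U=369. Lowest is 324 (Policy A).

324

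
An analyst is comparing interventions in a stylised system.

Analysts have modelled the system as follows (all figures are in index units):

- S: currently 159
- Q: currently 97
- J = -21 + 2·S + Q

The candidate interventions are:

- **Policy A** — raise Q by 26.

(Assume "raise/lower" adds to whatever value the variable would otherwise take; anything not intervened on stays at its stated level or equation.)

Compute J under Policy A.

420

Policy A (Q + 26):
  S = 159
  Q = 97 + 26 = 123
  J = -21 + 2·159 + 123 = 420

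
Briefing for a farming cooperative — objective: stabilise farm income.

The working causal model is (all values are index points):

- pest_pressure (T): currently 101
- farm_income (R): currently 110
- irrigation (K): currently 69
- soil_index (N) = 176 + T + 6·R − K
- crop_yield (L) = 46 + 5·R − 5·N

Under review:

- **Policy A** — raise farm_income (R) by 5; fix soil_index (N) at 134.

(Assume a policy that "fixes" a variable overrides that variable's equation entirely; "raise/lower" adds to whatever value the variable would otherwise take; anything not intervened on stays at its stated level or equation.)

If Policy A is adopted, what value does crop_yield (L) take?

-49

Policy A (R + 5, N := 134):
  T = 101
  R = 110 + 5 = 115
  K = 69
  N = 134
  L = 46 + 5·115 − 5·134 = -49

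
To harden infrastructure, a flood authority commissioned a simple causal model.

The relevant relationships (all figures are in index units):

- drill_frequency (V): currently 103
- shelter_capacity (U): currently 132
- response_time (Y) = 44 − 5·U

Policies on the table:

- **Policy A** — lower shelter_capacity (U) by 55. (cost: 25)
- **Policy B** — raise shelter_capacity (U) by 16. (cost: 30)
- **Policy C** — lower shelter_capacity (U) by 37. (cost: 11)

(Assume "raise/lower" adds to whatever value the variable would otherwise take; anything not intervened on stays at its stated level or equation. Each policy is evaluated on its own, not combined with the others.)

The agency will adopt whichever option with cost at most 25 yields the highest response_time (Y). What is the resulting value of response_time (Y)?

Policy A (U − 55):
  U = 132 − 55 = 77
  Y = 44 − 5·77 = -341
Policy C (U − 37):
  U = 132 − 37 = 95
  Y = 44 − 5·95 = -431
Comparing — Policy A: Y=-341, Policy C: Y=-431. Highest is -341 (Policy A).

-341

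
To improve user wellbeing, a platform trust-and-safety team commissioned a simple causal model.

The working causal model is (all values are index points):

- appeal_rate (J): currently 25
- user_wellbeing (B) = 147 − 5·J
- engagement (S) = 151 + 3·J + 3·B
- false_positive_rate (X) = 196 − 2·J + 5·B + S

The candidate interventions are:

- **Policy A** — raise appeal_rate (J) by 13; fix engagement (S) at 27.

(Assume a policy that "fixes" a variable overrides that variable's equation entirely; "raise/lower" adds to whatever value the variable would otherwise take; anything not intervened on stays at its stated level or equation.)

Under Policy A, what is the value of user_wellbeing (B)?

-43

Policy A (J + 13, S := 27):
  J = 25 + 13 = 38
  B = 147 − 5·38 = -43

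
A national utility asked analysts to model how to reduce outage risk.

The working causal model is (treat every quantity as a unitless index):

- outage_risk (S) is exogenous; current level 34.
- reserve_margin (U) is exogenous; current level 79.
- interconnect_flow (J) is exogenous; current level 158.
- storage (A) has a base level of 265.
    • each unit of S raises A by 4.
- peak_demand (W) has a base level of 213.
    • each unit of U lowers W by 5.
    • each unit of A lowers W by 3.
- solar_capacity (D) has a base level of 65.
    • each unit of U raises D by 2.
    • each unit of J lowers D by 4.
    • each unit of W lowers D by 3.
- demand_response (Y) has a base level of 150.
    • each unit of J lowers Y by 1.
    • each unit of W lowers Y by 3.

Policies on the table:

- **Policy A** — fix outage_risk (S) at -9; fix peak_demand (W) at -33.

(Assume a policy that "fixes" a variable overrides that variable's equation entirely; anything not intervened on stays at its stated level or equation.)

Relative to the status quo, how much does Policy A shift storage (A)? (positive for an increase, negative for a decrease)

Baseline:
  S = 34
  A = 265 + 4·34 = 401
Policy A (S := -9, W := -33):
  S = -9
  A = 265 + 4·(-9) = 229
Change in A: 229 − 401 = -172

-172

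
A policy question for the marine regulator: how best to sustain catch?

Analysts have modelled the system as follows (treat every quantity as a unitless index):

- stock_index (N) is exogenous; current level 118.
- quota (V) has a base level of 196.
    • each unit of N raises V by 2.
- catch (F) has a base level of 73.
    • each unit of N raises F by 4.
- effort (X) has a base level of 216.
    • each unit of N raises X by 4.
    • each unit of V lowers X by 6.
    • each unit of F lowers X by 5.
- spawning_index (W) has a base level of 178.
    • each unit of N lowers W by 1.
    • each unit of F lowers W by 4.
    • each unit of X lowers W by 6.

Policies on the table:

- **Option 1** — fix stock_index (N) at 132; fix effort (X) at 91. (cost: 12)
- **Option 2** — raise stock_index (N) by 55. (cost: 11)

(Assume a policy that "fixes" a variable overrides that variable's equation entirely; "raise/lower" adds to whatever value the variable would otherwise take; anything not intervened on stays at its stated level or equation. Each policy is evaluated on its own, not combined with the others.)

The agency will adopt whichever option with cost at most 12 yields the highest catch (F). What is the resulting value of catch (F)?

Option 1 (N := 132, X := 91):
  N = 132
  F = 73 + 4·132 = 601
Option 2 (N + 55):
  N = 118 + 55 = 173
  F = 73 + 4·173 = 765
Comparing — Option 1: F=601, Option 2: F=765. Highest is 765 (Option 2).

765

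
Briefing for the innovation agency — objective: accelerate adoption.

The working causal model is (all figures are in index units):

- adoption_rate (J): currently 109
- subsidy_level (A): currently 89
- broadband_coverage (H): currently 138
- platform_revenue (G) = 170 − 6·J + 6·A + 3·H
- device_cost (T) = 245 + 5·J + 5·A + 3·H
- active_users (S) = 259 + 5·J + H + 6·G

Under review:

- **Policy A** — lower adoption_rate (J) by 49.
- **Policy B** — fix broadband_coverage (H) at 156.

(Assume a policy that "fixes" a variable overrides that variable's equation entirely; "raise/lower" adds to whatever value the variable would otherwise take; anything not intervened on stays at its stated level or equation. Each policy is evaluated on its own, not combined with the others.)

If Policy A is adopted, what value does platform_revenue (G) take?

758

Policy A (J − 49):
  J = 109 − 49 = 60
  A = 89
  H = 138
  G = 170 − 6·60 + 6·89 + 3·138 = 758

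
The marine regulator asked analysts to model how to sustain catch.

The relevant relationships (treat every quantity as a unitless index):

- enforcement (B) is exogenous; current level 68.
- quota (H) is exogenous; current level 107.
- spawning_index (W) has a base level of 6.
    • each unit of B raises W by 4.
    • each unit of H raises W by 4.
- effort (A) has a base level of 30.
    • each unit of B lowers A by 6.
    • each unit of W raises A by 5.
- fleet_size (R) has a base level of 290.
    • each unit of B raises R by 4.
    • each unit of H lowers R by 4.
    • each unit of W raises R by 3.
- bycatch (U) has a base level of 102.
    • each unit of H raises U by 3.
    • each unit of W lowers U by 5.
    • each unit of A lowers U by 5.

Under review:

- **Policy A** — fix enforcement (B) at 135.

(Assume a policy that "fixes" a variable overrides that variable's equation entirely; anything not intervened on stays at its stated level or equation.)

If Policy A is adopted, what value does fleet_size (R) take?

Policy A (B := 135):
  B = 135
  H = 107
  W = 6 + 4·135 + 4·107 = 974
  R = 290 + 4·135 − 4·107 + 3·974 = 3324

3324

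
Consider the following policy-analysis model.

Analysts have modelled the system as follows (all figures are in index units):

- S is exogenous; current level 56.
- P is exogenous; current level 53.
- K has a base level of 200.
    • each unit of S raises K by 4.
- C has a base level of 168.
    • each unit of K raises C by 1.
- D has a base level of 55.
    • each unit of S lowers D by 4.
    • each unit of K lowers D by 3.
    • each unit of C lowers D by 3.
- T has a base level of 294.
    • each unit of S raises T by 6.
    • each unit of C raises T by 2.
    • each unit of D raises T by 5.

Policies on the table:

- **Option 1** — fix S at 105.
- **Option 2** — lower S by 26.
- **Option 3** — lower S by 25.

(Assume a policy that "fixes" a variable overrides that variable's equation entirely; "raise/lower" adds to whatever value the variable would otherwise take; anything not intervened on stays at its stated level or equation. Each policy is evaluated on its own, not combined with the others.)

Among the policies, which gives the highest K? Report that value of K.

620

Option 1 (S := 105):
  S = 105
  K = 200 + 4·105 = 620
Option 2 (S − 26):
  S = 56 − 26 = 30
  K = 200 + 4·30 = 320
Option 3 (S − 25):
  S = 56 − 25 = 31
  K = 200 + 4·31 = 324
Comparing — Option 1: K=620, Option 2: K=320, Option 3: K=324. Highest is 620 (Option 1).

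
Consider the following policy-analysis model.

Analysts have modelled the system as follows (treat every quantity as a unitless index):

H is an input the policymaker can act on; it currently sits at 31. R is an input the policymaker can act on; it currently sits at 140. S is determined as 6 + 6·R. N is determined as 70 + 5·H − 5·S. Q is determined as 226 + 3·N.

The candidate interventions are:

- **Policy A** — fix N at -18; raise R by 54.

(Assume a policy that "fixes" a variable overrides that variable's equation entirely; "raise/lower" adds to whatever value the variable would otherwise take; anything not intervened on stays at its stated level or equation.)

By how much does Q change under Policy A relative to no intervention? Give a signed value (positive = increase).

Baseline:
  H = 31
  R = 140
  S = 6 + 6·140 = 846
  N = 70 + 5·31 − 5·846 = -4005
  Q = 226 + 3·(-4005) = -11789
Policy A (N := -18, R + 54):
  H = 31
  R = 140 + 54 = 194
  S = 6 + 6·194 = 1170
  N = -18
  Q = 226 + 3·(-18) = 172
Change in Q: 172 − (-11789) = 11961

11961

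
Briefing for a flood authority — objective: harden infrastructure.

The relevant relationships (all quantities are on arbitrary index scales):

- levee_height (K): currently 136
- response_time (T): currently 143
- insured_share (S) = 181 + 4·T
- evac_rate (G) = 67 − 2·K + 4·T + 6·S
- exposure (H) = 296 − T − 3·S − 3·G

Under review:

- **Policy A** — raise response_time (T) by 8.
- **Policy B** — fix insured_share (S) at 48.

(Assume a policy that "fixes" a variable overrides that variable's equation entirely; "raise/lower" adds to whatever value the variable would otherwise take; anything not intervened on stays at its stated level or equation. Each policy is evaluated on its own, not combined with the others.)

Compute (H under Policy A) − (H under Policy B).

-15581

Policy A (T + 8):
  K = 136
  T = 143 + 8 = 151
  S = 181 + 4·151 = 785
  G = 67 − 2·136 + 4·151 + 6·785 = 5109
  H = 296 − 151 − 3·785 − 3·5109 = -17537
Policy B (S := 48):
  K = 136
  T = 143
  S = 48
  G = 67 − 2·136 + 4·143 + 6·48 = 655
  H = 296 − 143 − 3·48 − 3·655 = -1956
H: -17537 − (-1956) = -15581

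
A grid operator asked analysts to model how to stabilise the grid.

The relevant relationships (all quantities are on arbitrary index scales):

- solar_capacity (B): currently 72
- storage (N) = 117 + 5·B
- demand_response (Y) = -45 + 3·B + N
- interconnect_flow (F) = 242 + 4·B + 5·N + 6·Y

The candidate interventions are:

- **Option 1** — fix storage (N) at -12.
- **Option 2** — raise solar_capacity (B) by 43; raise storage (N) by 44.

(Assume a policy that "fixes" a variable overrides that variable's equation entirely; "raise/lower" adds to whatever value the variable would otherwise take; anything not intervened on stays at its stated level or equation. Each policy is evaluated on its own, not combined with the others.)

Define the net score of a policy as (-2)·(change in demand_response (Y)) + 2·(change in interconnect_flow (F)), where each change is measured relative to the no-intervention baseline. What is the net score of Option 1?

-9780

Baseline:
  B = 72
  N = 117 + 5·72 = 477
  Y = -45 + 3·72 + 477 = 648
  F = 242 + 4·72 + 5·477 + 6·648 = 6803
Option 1 (N := -12):
  B = 72
  N = -12
  Y = -45 + 3·72 + (-12) = 159
  F = 242 + 4·72 + 5·(-12) + 6·159 = 1424
ΔY = 159 − 648 = -489; ΔF = 1424 − 6803 = -5379
Score = (-2)·(-489) + 2·(-5379) = -9780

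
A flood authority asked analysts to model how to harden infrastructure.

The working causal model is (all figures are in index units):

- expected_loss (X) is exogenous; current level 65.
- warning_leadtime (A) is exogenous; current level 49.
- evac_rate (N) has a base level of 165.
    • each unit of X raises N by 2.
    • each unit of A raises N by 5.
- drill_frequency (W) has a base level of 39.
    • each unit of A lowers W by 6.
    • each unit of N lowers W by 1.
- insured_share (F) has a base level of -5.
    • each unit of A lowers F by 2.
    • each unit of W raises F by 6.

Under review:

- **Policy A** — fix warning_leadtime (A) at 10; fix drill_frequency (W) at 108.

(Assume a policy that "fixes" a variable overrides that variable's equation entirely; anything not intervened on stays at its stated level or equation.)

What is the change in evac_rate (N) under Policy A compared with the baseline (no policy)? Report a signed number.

-195

Baseline:
  X = 65
  A = 49
  N = 165 + 2·65 + 5·49 = 540
Policy A (A := 10, W := 108):
  X = 65
  A = 10
  N = 165 + 2·65 + 5·10 = 345
Change in N: 345 − 540 = -195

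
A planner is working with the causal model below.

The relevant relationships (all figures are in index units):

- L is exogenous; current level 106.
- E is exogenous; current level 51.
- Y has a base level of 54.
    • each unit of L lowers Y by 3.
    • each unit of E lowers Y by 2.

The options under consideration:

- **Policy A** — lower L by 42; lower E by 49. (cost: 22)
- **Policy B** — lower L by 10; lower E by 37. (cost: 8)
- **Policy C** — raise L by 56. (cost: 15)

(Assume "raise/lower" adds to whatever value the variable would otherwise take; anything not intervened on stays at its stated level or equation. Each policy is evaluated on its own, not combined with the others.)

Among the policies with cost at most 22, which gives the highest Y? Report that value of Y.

Policy A (L − 42, E − 49):
  L = 106 − 42 = 64
  E = 51 − 49 = 2
  Y = 54 − 3·64 − 2·2 = -142
Policy B (L − 10, E − 37):
  L = 106 − 10 = 96
  E = 51 − 37 = 14
  Y = 54 − 3·96 − 2·14 = -262
Policy C (L + 56):
  L = 106 + 56 = 162
  E = 51
  Y = 54 − 3·162 − 2·51 = -534
Comparing — Policy A: Y=-142, Policy B: Y=-262, Policy C: Y=-534. Highest is -142 (Policy A).

-142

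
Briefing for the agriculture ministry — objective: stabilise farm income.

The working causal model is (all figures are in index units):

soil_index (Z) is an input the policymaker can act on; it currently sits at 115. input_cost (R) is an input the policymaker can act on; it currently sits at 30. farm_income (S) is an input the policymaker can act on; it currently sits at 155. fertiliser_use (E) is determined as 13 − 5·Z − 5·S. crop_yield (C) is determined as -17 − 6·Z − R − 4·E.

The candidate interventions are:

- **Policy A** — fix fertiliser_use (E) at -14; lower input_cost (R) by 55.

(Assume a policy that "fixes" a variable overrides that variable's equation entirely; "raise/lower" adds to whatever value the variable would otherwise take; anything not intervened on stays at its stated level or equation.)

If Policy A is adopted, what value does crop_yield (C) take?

-626

Policy A (E := -14, R − 55):
  Z = 115
  R = 30 − 55 = -25
  S = 155
  E = -14
  C = -17 − 6·115 − (-25) − 4·(-14) = -626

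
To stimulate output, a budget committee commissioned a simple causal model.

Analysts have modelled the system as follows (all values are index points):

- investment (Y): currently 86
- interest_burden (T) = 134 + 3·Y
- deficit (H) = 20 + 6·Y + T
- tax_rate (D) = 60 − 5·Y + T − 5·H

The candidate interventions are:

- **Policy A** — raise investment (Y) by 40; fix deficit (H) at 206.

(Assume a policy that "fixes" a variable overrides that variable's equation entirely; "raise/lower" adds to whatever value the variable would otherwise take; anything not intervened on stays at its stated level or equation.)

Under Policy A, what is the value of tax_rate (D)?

Policy A (Y + 40, H := 206):
  Y = 86 + 40 = 126
  T = 134 + 3·126 = 512
  H = 206
  D = 60 − 5·126 + 512 − 5·206 = -1088

-1088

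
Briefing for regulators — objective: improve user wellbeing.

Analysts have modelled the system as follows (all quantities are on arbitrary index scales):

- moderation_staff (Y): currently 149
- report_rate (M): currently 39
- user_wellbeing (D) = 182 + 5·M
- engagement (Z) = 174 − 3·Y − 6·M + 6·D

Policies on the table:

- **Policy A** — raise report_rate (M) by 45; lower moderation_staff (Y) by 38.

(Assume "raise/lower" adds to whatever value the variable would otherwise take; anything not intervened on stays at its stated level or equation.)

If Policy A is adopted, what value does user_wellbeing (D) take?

602

Policy A (M + 45, Y − 38):
  M = 39 + 45 = 84
  D = 182 + 5·84 = 602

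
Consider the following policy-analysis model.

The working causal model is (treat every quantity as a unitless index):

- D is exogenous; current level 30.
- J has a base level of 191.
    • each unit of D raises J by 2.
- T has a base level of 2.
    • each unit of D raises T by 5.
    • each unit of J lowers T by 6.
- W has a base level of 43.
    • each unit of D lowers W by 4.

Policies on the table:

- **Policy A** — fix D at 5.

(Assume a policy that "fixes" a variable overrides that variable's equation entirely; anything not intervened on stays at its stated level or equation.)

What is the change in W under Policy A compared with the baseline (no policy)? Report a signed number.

100

Baseline:
  D = 30
  W = 43 − 4·30 = -77
Policy A (D := 5):
  D = 5
  W = 43 − 4·5 = 23
Change in W: 23 − (-77) = 100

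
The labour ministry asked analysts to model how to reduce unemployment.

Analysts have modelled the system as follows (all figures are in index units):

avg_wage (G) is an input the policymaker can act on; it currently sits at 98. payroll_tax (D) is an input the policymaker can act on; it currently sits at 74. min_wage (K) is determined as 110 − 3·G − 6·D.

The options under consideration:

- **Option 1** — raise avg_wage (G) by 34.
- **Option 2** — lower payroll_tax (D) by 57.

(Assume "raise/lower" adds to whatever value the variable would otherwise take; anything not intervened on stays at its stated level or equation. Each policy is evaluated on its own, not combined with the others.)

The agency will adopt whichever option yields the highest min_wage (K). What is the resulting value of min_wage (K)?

Option 1 (G + 34):
  G = 98 + 34 = 132
  D = 74
  K = 110 − 3·132 − 6·74 = -730
Option 2 (D − 57):
  G = 98
  D = 74 − 57 = 17
  K = 110 − 3·98 − 6·17 = -286
Comparing — Option 1: K=-730, Option 2: K=-286. Highest is -286 (Option 2).

-286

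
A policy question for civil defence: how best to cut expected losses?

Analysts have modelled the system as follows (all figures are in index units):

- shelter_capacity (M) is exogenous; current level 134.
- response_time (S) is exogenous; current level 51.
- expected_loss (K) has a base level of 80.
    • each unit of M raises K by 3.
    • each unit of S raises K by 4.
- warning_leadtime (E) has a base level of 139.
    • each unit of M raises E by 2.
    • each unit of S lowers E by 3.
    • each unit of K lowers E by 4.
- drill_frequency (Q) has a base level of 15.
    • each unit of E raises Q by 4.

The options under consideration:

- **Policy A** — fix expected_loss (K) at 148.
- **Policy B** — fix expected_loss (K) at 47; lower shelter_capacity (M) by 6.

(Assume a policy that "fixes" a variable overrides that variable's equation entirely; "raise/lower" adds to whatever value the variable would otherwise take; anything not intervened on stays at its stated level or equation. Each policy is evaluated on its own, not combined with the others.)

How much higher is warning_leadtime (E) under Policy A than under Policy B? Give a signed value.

-392

Policy A (K := 148):
  M = 134
  S = 51
  K = 148
  E = 139 + 2·134 − 3·51 − 4·148 = -338
Policy B (K := 47, M − 6):
  M = 134 − 6 = 128
  S = 51
  K = 47
  E = 139 + 2·128 − 3·51 − 4·47 = 54
E: -338 − 54 = -392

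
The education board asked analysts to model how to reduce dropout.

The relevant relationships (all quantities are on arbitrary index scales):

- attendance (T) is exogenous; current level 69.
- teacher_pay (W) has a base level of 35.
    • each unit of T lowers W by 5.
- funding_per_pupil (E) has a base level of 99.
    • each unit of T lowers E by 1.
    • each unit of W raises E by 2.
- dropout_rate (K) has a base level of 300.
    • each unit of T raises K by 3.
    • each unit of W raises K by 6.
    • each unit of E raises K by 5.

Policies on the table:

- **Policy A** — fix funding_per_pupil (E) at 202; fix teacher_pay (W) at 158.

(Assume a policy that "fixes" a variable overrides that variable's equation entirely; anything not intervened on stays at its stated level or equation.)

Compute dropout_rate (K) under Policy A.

Policy A (E := 202, W := 158):
  T = 69
  W = 158
  E = 202
  K = 300 + 3·69 + 6·158 + 5·202 = 2465

2465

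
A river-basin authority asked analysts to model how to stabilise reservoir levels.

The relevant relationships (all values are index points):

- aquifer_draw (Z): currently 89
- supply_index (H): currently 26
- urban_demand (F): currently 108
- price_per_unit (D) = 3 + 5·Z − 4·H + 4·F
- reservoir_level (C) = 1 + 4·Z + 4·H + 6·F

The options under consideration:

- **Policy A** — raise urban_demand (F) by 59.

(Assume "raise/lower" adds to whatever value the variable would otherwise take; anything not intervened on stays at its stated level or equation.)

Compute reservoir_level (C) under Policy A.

Policy A (F + 59):
  Z = 89
  H = 26
  F = 108 + 59 = 167
  C = 1 + 4·89 + 4·26 + 6·167 = 1463

1463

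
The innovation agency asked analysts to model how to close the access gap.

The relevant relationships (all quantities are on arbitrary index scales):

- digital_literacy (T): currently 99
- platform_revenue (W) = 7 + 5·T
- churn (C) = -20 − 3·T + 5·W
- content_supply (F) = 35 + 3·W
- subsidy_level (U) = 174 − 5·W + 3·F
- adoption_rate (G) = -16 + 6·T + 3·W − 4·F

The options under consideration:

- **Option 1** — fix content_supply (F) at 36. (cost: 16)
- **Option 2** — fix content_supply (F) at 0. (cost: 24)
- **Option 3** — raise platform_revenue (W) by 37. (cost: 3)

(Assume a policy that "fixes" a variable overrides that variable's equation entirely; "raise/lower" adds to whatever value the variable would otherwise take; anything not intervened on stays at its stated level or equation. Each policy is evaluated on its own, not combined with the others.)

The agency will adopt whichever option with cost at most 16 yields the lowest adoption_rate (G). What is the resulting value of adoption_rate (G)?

-4413

Option 1 (F := 36):
  T = 99
  W = 7 + 5·99 = 502
  F = 36
  G = -16 + 6·99 + 3·502 − 4·36 = 1940
Option 3 (W + 37):
  T = 99
  W = 7 + 5·99 (+37 from intervention) = 539
  F = 35 + 3·539 = 1652
  G = -16 + 6·99 + 3·539 − 4·1652 = -4413
Comparing — Option 1: G=1940, Option 3: G=-4413. Lowest is -4413 (Option 3).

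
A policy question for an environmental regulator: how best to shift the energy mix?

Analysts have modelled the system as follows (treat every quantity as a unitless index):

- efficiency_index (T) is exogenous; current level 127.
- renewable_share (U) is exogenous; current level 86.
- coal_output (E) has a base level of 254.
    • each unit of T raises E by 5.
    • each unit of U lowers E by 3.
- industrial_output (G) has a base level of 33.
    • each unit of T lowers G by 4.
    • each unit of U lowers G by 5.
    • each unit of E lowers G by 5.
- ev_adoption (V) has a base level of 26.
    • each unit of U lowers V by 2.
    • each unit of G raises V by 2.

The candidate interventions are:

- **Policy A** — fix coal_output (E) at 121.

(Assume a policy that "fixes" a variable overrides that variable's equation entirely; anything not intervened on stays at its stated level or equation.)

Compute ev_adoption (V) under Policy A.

Policy A (E := 121):
  T = 127
  U = 86
  E = 121
  G = 33 − 4·127 − 5·86 − 5·121 = -1510
  V = 26 − 2·86 + 2·(-1510) = -3166

-3166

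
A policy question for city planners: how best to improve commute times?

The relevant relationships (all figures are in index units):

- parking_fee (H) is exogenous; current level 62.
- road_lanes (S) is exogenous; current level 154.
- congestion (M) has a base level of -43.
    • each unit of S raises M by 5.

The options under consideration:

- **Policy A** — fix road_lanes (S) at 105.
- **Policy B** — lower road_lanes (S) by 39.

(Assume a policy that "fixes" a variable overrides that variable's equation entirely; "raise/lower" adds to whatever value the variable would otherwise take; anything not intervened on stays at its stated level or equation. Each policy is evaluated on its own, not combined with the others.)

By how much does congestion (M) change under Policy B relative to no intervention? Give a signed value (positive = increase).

-195

Baseline:
  S = 154
  M = -43 + 5·154 = 727
Policy B (S − 39):
  S = 154 − 39 = 115
  M = -43 + 5·115 = 532
Change in M: 532 − 727 = -195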